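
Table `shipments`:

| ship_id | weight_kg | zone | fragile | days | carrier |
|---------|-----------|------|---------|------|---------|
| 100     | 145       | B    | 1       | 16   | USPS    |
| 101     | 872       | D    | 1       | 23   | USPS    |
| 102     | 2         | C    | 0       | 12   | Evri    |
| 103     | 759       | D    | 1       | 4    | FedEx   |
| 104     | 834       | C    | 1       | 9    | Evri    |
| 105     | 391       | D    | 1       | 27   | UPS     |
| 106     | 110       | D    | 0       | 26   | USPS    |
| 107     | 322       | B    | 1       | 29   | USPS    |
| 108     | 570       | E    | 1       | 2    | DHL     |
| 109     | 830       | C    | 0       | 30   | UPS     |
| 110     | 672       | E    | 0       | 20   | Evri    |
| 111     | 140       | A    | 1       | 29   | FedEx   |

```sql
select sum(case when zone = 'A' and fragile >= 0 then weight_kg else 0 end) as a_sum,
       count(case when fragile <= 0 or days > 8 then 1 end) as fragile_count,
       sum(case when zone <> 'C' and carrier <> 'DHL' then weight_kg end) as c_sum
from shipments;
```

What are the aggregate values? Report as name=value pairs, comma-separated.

a_sum=140, fragile_count=10, c_sum=3411

[a_sum: zone = 'A' and fragile >= 0]
ship_id=100: ✗
ship_id=101: ✗
ship_id=102: ✗
ship_id=103: ✗
ship_id=104: ✗
ship_id=105: ✗
ship_id=106: ✗
ship_id=107: ✗
ship_id=108: ✗
ship_id=109: ✗
ship_id=110: ✗
ship_id=111: ✓ → 140
a_sum = 140
—
[fragile_count: fragile <= 0 or days > 8]
ship_id=100: ✓ → 1
ship_id=101: ✓ → 1
ship_id=102: ✓ → 1
ship_id=103: ✗
ship_id=104: ✓ → 1
ship_id=105: ✓ → 1
ship_id=106: ✓ → 1
ship_id=107: ✓ → 1
ship_id=108: ✗
ship_id=109: ✓ → 1
ship_id=110: ✓ → 1
ship_id=111: ✓ → 1
fragile_count = COUNT(1, 1, 1, 1, 1, 1, 1, 1, 1, 1) = 10
—
[c_sum: zone <> 'C' and carrier <> 'DHL']
ship_id=100: ✓ → 145
ship_id=101: ✓ → 872
ship_id=102: ✗
ship_id=103: ✓ → 759
ship_id=104: ✗
ship_id=105: ✓ → 391
ship_id=106: ✓ → 110
ship_id=107: ✓ → 322
ship_id=108: ✗
ship_id=109: ✗
ship_id=110: ✓ → 672
ship_id=111: ✓ → 140
c_sum = 145 + 872 + 759 + 391 + 110 + 322 + 672 + 140 = 3411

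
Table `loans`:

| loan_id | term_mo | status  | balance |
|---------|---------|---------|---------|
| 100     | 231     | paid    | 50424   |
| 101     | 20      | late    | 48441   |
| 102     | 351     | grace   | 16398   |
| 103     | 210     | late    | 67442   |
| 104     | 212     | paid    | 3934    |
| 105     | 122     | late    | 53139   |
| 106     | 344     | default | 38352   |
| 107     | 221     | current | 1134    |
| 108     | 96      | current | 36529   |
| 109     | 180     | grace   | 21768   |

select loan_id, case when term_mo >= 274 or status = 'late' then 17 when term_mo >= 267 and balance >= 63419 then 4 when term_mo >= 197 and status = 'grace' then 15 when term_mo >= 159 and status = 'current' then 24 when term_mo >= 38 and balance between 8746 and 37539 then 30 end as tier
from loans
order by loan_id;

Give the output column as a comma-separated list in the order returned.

loan_id=100: (no match → NULL) → NULL
loan_id=101: term_mo >= 274 or status = 'late' → 17
loan_id=102: term_mo >= 274 or status = 'late' → 17
loan_id=103: term_mo >= 274 or status = 'late' → 17
loan_id=104: (no match → NULL) → NULL
loan_id=105: term_mo >= 274 or status = 'late' → 17
loan_id=106: term_mo >= 274 or status = 'late' → 17
loan_id=107: term_mo >= 159 and status = 'current' → 24
loan_id=108: term_mo >= 38 and balance between 8746 and 37539 → 30
loan_id=109: term_mo >= 38 and balance between 8746 and 37539 → 30

NULL, 17, 17, 17, NULL, 17, 17, 24, 30, 30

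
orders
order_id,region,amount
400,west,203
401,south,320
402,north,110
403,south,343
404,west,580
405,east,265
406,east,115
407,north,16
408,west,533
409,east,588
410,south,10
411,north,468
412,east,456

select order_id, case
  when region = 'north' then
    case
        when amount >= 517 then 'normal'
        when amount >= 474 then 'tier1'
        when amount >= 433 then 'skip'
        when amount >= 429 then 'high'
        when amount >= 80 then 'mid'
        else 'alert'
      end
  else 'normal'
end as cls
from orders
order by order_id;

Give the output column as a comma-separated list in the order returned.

order_id=400: region='west' → outer ELSE → normal
order_id=401: region='south' → outer ELSE → normal
order_id=402: region='north' → inner[amount >= 80] → mid
order_id=403: region='south' → outer ELSE → normal
order_id=404: region='west' → outer ELSE → normal
order_id=405: region='east' → outer ELSE → normal
order_id=406: region='east' → outer ELSE → normal
order_id=407: region='north' → inner[ELSE] → alert
order_id=408: region='west' → outer ELSE → normal
order_id=409: region='east' → outer ELSE → normal
order_id=410: region='south' → outer ELSE → normal
order_id=411: region='north' → inner[amount >= 433] → skip
order_id=412: region='east' → outer ELSE → normal

normal, normal, mid, normal, normal, normal, normal, alert, normal, normal, normal, skip, normal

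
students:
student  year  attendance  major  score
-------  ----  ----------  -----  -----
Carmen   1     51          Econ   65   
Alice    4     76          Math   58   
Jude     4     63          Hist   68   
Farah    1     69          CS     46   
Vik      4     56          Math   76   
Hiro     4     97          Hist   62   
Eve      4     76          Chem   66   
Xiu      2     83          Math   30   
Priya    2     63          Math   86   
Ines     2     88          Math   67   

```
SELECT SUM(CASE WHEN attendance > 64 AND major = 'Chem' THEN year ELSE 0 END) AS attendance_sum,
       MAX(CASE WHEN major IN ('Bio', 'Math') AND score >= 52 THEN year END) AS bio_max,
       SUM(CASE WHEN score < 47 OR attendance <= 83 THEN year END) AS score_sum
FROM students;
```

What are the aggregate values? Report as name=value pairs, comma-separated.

attendance_sum=4, bio_max=4, score_sum=22

[attendance_sum: attendance > 64 AND major = 'Chem']
student=Carmen: ✗
student=Alice: ✗
student=Jude: ✗
student=Farah: ✗
student=Vik: ✗
student=Hiro: ✗
student=Eve: ✓ → 4
student=Xiu: ✗
student=Priya: ✗
student=Ines: ✗
attendance_sum = 4
—
[bio_max: major IN ('Bio', 'Math') AND score >= 52]
student=Carmen: ✗
student=Alice: ✓ → 4
student=Jude: ✗
student=Farah: ✗
student=Vik: ✓ → 4
student=Hiro: ✗
student=Eve: ✗
student=Xiu: ✗
student=Priya: ✓ → 2
student=Ines: ✓ → 2
bio_max = MAX(4, 4, 2, 2) = 4
—
[score_sum: score < 47 OR attendance <= 83]
student=Carmen: ✓ → 1
student=Alice: ✓ → 4
student=Jude: ✓ → 4
student=Farah: ✓ → 1
student=Vik: ✓ → 4
student=Hiro: ✗
student=Eve: ✓ → 4
student=Xiu: ✓ → 2
student=Priya: ✓ → 2
student=Ines: ✗
score_sum = 1 + 4 + 4 + 1 + 4 + 4 + 2 + 2 = 22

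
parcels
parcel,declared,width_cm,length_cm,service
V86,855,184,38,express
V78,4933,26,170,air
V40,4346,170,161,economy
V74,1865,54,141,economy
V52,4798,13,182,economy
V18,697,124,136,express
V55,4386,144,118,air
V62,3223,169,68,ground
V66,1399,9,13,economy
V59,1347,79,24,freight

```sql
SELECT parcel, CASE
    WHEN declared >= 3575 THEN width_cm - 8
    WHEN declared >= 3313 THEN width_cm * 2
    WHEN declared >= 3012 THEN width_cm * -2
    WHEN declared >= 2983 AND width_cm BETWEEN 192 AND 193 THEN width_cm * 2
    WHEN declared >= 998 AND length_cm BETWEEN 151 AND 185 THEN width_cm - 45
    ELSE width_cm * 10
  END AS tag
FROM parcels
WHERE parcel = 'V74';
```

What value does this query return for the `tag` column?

540

parcel = V74: declared=1865, width_cm=54, length_cm=141, service=economy.
declared >= 3575 → false
declared >= 3313 → false
declared >= 3012 → false
declared >= 2983 AND width_cm BETWEEN 192 AND 193 → false
declared >= 998 AND length_cm BETWEEN 151 AND 185 → false
No prior WHEN matched → ELSE → 540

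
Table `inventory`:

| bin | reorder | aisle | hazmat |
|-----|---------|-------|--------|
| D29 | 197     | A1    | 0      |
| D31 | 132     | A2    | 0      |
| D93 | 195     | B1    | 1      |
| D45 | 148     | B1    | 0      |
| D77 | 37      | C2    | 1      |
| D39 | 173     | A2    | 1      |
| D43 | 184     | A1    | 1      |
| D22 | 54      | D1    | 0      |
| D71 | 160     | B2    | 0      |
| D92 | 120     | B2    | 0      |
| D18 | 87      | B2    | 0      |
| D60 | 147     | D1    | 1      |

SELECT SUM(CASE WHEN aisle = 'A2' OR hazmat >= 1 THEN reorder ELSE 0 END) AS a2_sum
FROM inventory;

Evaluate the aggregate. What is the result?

868

bin=D29: ✗
bin=D31: ✓ → 132
bin=D93: ✓ → 195
bin=D45: ✗
bin=D77: ✓ → 37
bin=D39: ✓ → 173
bin=D43: ✓ → 184
bin=D22: ✗
bin=D71: ✗
bin=D92: ✗
bin=D18: ✗
bin=D60: ✓ → 147
a2_sum = 132 + 195 + 37 + 173 + 184 + 147 = 868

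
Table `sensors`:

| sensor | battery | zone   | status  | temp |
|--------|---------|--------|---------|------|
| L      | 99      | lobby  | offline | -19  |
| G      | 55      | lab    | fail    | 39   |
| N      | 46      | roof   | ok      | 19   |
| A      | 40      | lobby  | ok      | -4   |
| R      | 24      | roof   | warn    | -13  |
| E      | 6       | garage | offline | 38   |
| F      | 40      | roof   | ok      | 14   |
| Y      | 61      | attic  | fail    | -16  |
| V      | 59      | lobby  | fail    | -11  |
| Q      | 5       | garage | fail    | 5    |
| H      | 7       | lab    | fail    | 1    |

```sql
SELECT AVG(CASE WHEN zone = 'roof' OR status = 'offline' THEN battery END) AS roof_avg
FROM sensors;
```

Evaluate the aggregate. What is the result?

43

sensor=L: ✓ → 99
sensor=G: ✗
sensor=N: ✓ → 46
sensor=A: ✗
sensor=R: ✓ → 24
sensor=E: ✓ → 6
sensor=F: ✓ → 40
sensor=Y: ✗
sensor=V: ✗
sensor=Q: ✗
sensor=H: ✗
roof_avg = (99 + 46 + 24 + 6 + 40) / 5 = 43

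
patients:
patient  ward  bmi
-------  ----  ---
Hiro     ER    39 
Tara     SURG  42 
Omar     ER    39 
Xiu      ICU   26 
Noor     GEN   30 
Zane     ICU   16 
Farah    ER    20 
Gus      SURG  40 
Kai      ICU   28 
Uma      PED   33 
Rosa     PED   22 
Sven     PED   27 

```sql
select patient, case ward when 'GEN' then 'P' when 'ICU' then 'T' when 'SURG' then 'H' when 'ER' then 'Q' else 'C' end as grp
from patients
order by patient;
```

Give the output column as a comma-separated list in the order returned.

patient=Farah: ward='ER' → Q
patient=Gus: ward='SURG' → H
patient=Hiro: ward='ER' → Q
patient=Kai: ward='ICU' → T
patient=Noor: ward='GEN' → P
patient=Omar: ward='ER' → Q
patient=Rosa: ELSE → C
patient=Sven: ELSE → C
patient=Tara: ward='SURG' → H
patient=Uma: ELSE → C
patient=Xiu: ward='ICU' → T
patient=Zane: ward='ICU' → T

Q, H, Q, T, P, Q, C, C, H, C, T, T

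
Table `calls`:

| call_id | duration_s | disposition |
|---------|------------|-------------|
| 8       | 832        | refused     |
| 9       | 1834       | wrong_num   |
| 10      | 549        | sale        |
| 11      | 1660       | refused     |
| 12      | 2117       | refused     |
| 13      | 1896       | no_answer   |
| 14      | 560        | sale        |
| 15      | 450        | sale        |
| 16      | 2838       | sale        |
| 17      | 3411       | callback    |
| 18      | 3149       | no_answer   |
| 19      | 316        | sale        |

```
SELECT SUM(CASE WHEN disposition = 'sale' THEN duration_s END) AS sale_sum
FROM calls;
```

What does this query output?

call_id=8: ✗
call_id=9: ✗
call_id=10: ✓ → 549
call_id=11: ✗
call_id=12: ✗
call_id=13: ✗
call_id=14: ✓ → 560
call_id=15: ✓ → 450
call_id=16: ✓ → 2838
call_id=17: ✗
call_id=18: ✗
call_id=19: ✓ → 316
sale_sum = 549 + 560 + 450 + 2838 + 316 = 4713

4713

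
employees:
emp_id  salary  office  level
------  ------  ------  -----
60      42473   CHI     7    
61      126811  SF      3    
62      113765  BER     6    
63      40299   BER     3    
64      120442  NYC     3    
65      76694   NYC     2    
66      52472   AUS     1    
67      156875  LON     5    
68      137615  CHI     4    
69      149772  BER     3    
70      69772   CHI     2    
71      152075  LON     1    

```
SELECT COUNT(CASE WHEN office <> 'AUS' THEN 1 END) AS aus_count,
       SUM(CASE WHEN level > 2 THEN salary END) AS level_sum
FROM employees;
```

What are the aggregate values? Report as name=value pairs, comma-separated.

[aus_count: office <> 'AUS']
emp_id=60: ✓ → 1
emp_id=61: ✓ → 1
emp_id=62: ✓ → 1
emp_id=63: ✓ → 1
emp_id=64: ✓ → 1
emp_id=65: ✓ → 1
emp_id=66: ✗
emp_id=67: ✓ → 1
emp_id=68: ✓ → 1
emp_id=69: ✓ → 1
emp_id=70: ✓ → 1
emp_id=71: ✓ → 1
aus_count = COUNT(1, 1, 1, 1, 1, 1, 1, 1, 1, 1, 1) = 11
—
[level_sum: level > 2]
emp_id=60: ✓ → 42473
emp_id=61: ✓ → 126811
emp_id=62: ✓ → 113765
emp_id=63: ✓ → 40299
emp_id=64: ✓ → 120442
emp_id=65: ✗
emp_id=66: ✗
emp_id=67: ✓ → 156875
emp_id=68: ✓ → 137615
emp_id=69: ✓ → 149772
emp_id=70: ✗
emp_id=71: ✗
level_sum = 42473 + 126811 + 113765 + 40299 + 120442 + 156875 + 137615 + 149772 = 888052

aus_count=11, level_sum=888052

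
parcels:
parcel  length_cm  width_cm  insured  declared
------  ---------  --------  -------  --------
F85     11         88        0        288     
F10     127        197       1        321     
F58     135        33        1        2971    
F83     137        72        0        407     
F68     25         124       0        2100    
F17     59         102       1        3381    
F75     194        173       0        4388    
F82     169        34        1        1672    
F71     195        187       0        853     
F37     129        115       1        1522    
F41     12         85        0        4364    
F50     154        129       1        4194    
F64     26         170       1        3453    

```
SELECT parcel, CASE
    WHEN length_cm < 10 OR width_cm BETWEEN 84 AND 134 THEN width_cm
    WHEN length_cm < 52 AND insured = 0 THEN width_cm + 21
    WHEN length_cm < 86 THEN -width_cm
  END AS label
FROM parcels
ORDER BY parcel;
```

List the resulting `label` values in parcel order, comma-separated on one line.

parcel=F10: (no match → NULL) → NULL
parcel=F17: length_cm < 10 OR width_cm BETWEEN 84 AND 134 → 102
parcel=F37: length_cm < 10 OR width_cm BETWEEN 84 AND 134 → 115
parcel=F41: length_cm < 10 OR width_cm BETWEEN 84 AND 134 → 85
parcel=F50: length_cm < 10 OR width_cm BETWEEN 84 AND 134 → 129
parcel=F58: (no match → NULL) → NULL
parcel=F64: length_cm < 86 → -170
parcel=F68: length_cm < 10 OR width_cm BETWEEN 84 AND 134 → 124
parcel=F71: (no match → NULL) → NULL
parcel=F75: (no match → NULL) → NULL
parcel=F82: (no match → NULL) → NULL
parcel=F83: (no match → NULL) → NULL
parcel=F85: length_cm < 10 OR width_cm BETWEEN 84 AND 134 → 88

NULL, 102, 115, 85, 129, NULL, -170, 124, NULL, NULL, NULL, NULL, 88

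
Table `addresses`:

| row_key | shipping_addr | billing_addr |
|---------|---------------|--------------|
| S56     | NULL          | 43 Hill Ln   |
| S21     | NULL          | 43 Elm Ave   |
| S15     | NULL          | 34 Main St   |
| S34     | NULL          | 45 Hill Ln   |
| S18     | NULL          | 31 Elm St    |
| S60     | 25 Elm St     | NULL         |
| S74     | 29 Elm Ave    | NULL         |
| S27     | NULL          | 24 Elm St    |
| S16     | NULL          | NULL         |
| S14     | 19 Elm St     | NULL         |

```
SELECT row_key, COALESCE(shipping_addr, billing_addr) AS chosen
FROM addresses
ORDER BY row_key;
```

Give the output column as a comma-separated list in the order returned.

row_key=S14: shipping_addr=19 Elm St → 19 Elm St
row_key=S15: shipping_addr=NULL, billing_addr=34 Main St → 34 Main St
row_key=S16: shipping_addr=NULL, billing_addr=NULL (all NULL) → NULL
row_key=S18: shipping_addr=NULL, billing_addr=31 Elm St → 31 Elm St
row_key=S21: shipping_addr=NULL, billing_addr=43 Elm Ave → 43 Elm Ave
row_key=S27: shipping_addr=NULL, billing_addr=24 Elm St → 24 Elm St
row_key=S34: shipping_addr=NULL, billing_addr=45 Hill Ln → 45 Hill Ln
row_key=S56: shipping_addr=NULL, billing_addr=43 Hill Ln → 43 Hill Ln
row_key=S60: shipping_addr=25 Elm St → 25 Elm St
row_key=S74: shipping_addr=29 Elm Ave → 29 Elm Ave

19 Elm St, 34 Main St, NULL, 31 Elm St, 43 Elm Ave, 24 Elm St, 45 Hill Ln, 43 Hill Ln, 25 Elm St, 29 Elm Ave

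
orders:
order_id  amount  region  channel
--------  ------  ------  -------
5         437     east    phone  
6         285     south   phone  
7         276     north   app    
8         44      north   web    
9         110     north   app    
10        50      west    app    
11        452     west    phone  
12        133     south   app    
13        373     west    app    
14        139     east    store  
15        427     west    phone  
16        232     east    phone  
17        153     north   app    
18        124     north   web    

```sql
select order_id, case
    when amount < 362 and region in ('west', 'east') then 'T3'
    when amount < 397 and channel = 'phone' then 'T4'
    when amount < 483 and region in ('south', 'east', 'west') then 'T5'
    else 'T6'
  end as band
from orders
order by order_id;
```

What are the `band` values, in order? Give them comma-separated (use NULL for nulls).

order_id=5: amount < 483 and region in ('south', 'east', 'west') → T5
order_id=6: amount < 397 and channel = 'phone' → T4
order_id=7: ELSE → T6
order_id=8: ELSE → T6
order_id=9: ELSE → T6
order_id=10: amount < 362 and region in ('west', 'east') → T3
order_id=11: amount < 483 and region in ('south', 'east', 'west') → T5
order_id=12: amount < 483 and region in ('south', 'east', 'west') → T5
order_id=13: amount < 483 and region in ('south', 'east', 'west') → T5
order_id=14: amount < 362 and region in ('west', 'east') → T3
order_id=15: amount < 483 and region in ('south', 'east', 'west') → T5
order_id=16: amount < 362 and region in ('west', 'east') → T3
order_id=17: ELSE → T6
order_id=18: ELSE → T6

T5, T4, T6, T6, T6, T3, T5, T5, T5, T3, T5, T3, T6, T6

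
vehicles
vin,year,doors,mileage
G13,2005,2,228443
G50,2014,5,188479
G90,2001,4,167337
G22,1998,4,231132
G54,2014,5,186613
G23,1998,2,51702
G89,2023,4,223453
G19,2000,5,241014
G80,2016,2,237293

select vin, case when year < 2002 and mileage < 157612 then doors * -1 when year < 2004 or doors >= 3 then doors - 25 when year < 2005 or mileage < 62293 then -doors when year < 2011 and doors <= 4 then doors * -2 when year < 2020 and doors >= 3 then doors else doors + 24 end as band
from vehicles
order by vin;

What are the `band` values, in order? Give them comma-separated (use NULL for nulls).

-4, -20, -21, -2, -20, -20, 26, -21, -21

vin=G13: year < 2011 and doors <= 4 → -4
vin=G19: year < 2004 or doors >= 3 → -20
vin=G22: year < 2004 or doors >= 3 → -21
vin=G23: year < 2002 and mileage < 157612 → -2
vin=G50: year < 2004 or doors >= 3 → -20
vin=G54: year < 2004 or doors >= 3 → -20
vin=G80: ELSE → 26
vin=G89: year < 2004 or doors >= 3 → -21
vin=G90: year < 2004 or doors >= 3 → -21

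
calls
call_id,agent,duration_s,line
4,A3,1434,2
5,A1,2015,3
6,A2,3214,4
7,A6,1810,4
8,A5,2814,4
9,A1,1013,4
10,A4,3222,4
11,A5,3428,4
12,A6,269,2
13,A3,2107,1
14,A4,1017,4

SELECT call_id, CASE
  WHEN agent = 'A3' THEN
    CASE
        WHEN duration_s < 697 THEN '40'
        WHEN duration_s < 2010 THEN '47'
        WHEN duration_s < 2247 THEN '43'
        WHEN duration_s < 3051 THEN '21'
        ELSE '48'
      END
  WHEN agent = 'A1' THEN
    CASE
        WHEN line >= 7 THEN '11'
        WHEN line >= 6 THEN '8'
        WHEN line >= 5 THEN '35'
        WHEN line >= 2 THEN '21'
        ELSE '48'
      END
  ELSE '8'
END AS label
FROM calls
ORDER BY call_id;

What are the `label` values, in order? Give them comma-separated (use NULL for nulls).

call_id=4: agent='A3' → inner[duration_s < 2010] → 47
call_id=5: agent='A1' → inner[line >= 2] → 21
call_id=6: agent='A2' → outer ELSE → 8
call_id=7: agent='A6' → outer ELSE → 8
call_id=8: agent='A5' → outer ELSE → 8
call_id=9: agent='A1' → inner[line >= 2] → 21
call_id=10: agent='A4' → outer ELSE → 8
call_id=11: agent='A5' → outer ELSE → 8
call_id=12: agent='A6' → outer ELSE → 8
call_id=13: agent='A3' → inner[duration_s < 2247] → 43
call_id=14: agent='A4' → outer ELSE → 8

47, 21, 8, 8, 8, 21, 8, 8, 8, 43, 8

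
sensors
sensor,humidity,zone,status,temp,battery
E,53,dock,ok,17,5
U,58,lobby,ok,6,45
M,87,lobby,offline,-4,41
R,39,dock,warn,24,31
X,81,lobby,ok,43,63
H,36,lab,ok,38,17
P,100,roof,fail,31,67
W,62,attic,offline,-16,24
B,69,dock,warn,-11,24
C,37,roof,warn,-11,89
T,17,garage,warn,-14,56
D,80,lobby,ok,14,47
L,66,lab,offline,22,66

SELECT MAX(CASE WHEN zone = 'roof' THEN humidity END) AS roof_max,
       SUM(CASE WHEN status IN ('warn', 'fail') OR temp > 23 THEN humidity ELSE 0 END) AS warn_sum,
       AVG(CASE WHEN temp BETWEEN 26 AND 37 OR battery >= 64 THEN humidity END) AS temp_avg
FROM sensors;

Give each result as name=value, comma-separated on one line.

roof_max=100, warn_sum=379, temp_avg=67.6666666667

[roof_max: zone = 'roof']
sensor=E: ✗
sensor=U: ✗
sensor=M: ✗
sensor=R: ✗
sensor=X: ✗
sensor=H: ✗
sensor=P: ✓ → 100
sensor=W: ✗
sensor=B: ✗
sensor=C: ✓ → 37
sensor=T: ✗
sensor=D: ✗
sensor=L: ✗
roof_max = MAX(100, 37) = 100
—
[warn_sum: status IN ('warn', 'fail') OR temp > 23]
sensor=E: ✗
sensor=U: ✗
sensor=M: ✗
sensor=R: ✓ → 39
sensor=X: ✓ → 81
sensor=H: ✓ → 36
sensor=P: ✓ → 100
sensor=W: ✗
sensor=B: ✓ → 69
sensor=C: ✓ → 37
sensor=T: ✓ → 17
sensor=D: ✗
sensor=L: ✗
warn_sum = 39 + 81 + 36 + 100 + 69 + 37 + 17 = 379
—
[temp_avg: temp BETWEEN 26 AND 37 OR battery >= 64]
sensor=E: ✗
sensor=U: ✗
sensor=M: ✗
sensor=R: ✗
sensor=X: ✗
sensor=H: ✗
sensor=P: ✓ → 100
sensor=W: ✗
sensor=B: ✗
sensor=C: ✓ → 37
sensor=T: ✗
sensor=D: ✗
sensor=L: ✓ → 66
temp_avg = (100 + 37 + 66) / 3 = 67.6666666667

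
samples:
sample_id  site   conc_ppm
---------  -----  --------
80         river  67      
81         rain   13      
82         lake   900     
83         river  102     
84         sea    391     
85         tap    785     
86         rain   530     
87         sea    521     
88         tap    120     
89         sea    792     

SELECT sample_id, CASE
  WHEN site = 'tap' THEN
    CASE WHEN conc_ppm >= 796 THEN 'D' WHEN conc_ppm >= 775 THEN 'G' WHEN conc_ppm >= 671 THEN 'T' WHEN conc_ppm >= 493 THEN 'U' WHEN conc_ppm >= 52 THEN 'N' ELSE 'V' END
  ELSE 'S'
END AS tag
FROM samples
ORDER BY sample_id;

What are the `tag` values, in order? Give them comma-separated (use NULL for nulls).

sample_id=80: site='river' → outer ELSE → S
sample_id=81: site='rain' → outer ELSE → S
sample_id=82: site='lake' → outer ELSE → S
sample_id=83: site='river' → outer ELSE → S
sample_id=84: site='sea' → outer ELSE → S
sample_id=85: site='tap' → inner[conc_ppm >= 775] → G
sample_id=86: site='rain' → outer ELSE → S
sample_id=87: site='sea' → outer ELSE → S
sample_id=88: site='tap' → inner[conc_ppm >= 52] → N
sample_id=89: site='sea' → outer ELSE → S

S, S, S, S, S, G, S, S, N, S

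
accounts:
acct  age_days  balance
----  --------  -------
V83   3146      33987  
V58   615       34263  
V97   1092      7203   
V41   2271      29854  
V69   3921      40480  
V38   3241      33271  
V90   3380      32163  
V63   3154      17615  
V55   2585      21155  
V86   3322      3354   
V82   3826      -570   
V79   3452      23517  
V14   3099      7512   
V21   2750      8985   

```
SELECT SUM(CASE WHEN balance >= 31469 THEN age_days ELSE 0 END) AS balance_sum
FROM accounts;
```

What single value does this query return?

14303

acct=V83: ✓ → 3146
acct=V58: ✓ → 615
acct=V97: ✗
acct=V41: ✗
acct=V69: ✓ → 3921
acct=V38: ✓ → 3241
acct=V90: ✓ → 3380
acct=V63: ✗
acct=V55: ✗
acct=V86: ✗
acct=V82: ✗
acct=V79: ✗
acct=V14: ✗
acct=V21: ✗
balance_sum = 3146 + 615 + 3921 + 3241 + 3380 = 14303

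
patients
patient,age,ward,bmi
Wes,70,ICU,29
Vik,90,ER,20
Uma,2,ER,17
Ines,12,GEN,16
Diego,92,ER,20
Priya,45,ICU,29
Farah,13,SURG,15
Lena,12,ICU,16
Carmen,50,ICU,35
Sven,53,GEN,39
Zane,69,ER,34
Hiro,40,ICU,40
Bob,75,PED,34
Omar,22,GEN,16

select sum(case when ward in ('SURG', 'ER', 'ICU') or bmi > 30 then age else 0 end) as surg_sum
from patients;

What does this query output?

patient=Wes: ✓ → 70
patient=Vik: ✓ → 90
patient=Uma: ✓ → 2
patient=Ines: ✗
patient=Diego: ✓ → 92
patient=Priya: ✓ → 45
patient=Farah: ✓ → 13
patient=Lena: ✓ → 12
patient=Carmen: ✓ → 50
patient=Sven: ✓ → 53
patient=Zane: ✓ → 69
patient=Hiro: ✓ → 40
patient=Bob: ✓ → 75
patient=Omar: ✗
surg_sum = 70 + 90 + 2 + 92 + 45 + 13 + 12 + 50 + 53 + 69 + 40 + 75 = 611

611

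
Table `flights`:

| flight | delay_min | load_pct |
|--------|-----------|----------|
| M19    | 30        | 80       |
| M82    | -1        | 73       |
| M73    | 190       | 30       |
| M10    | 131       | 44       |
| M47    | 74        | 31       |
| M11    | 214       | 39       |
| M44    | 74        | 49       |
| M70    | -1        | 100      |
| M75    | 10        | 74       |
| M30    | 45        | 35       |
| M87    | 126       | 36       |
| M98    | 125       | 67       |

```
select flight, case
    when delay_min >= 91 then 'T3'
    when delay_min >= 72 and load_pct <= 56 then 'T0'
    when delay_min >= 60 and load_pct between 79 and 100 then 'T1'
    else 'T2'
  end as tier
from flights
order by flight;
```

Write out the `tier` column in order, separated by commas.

flight=M10: delay_min >= 91 → T3
flight=M11: delay_min >= 91 → T3
flight=M19: ELSE → T2
flight=M30: ELSE → T2
flight=M44: delay_min >= 72 and load_pct <= 56 → T0
flight=M47: delay_min >= 72 and load_pct <= 56 → T0
flight=M70: ELSE → T2
flight=M73: delay_min >= 91 → T3
flight=M75: ELSE → T2
flight=M82: ELSE → T2
flight=M87: delay_min >= 91 → T3
flight=M98: delay_min >= 91 → T3

T3, T3, T2, T2, T0, T0, T2, T3, T2, T2, T3, T3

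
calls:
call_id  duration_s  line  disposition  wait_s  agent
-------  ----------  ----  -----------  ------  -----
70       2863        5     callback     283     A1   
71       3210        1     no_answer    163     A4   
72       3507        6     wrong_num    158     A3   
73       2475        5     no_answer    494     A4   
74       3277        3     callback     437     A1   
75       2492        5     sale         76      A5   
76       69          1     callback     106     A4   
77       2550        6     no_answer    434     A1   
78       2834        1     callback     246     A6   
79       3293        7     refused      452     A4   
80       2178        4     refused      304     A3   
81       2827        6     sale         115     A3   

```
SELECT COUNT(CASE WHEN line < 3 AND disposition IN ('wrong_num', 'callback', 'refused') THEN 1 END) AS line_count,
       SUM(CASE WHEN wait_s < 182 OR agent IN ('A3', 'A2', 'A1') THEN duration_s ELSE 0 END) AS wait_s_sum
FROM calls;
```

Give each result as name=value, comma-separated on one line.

[line_count: line < 3 AND disposition IN ('wrong_num', 'callback', 'refused')]
call_id=70: ✗
call_id=71: ✗
call_id=72: ✗
call_id=73: ✗
call_id=74: ✗
call_id=75: ✗
call_id=76: ✓ → 1
call_id=77: ✗
call_id=78: ✓ → 1
call_id=79: ✗
call_id=80: ✗
call_id=81: ✗
line_count = COUNT(1, 1) = 2
—
[wait_s_sum: wait_s < 182 OR agent IN ('A3', 'A2', 'A1')]
call_id=70: ✓ → 2863
call_id=71: ✓ → 3210
call_id=72: ✓ → 3507
call_id=73: ✗
call_id=74: ✓ → 3277
call_id=75: ✓ → 2492
call_id=76: ✓ → 69
call_id=77: ✓ → 2550
call_id=78: ✗
call_id=79: ✗
call_id=80: ✓ → 2178
call_id=81: ✓ → 2827
wait_s_sum = 2863 + 3210 + 3507 + 3277 + 2492 + 69 + 2550 + 2178 + 2827 = 22973

line_count=2, wait_s_sum=22973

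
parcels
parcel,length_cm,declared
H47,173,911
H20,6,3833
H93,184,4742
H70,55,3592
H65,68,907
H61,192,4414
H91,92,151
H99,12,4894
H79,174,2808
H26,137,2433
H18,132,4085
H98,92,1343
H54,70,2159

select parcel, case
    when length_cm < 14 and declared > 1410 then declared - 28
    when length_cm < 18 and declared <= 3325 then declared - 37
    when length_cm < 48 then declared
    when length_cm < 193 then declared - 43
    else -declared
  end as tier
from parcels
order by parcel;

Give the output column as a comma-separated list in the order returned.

parcel=H18: length_cm < 193 → 4042
parcel=H20: length_cm < 14 and declared > 1410 → 3805
parcel=H26: length_cm < 193 → 2390
parcel=H47: length_cm < 193 → 868
parcel=H54: length_cm < 193 → 2116
parcel=H61: length_cm < 193 → 4371
parcel=H65: length_cm < 193 → 864
parcel=H70: length_cm < 193 → 3549
parcel=H79: length_cm < 193 → 2765
parcel=H91: length_cm < 193 → 108
parcel=H93: length_cm < 193 → 4699
parcel=H98: length_cm < 193 → 1300
parcel=H99: length_cm < 14 and declared > 1410 → 4866

4042, 3805, 2390, 868, 2116, 4371, 864, 3549, 2765, 108, 4699, 1300, 4866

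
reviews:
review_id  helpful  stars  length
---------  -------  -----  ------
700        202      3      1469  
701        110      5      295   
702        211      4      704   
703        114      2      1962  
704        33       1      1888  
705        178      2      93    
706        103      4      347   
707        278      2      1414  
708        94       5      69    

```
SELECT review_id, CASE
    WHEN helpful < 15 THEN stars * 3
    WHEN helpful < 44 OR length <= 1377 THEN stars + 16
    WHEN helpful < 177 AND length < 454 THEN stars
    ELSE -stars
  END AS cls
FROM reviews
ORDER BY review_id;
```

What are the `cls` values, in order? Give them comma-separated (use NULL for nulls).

review_id=700: ELSE → -3
review_id=701: helpful < 44 OR length <= 1377 → 21
review_id=702: helpful < 44 OR length <= 1377 → 20
review_id=703: ELSE → -2
review_id=704: helpful < 44 OR length <= 1377 → 17
review_id=705: helpful < 44 OR length <= 1377 → 18
review_id=706: helpful < 44 OR length <= 1377 → 20
review_id=707: ELSE → -2
review_id=708: helpful < 44 OR length <= 1377 → 21

-3, 21, 20, -2, 17, 18, 20, -2, 21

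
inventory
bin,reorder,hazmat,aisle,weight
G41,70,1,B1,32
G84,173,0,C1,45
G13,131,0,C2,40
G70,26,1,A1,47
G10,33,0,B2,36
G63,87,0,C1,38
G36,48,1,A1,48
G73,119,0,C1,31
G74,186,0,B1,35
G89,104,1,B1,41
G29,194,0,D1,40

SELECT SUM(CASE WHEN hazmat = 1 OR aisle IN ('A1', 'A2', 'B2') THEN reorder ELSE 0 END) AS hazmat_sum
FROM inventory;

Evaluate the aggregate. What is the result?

bin=G41: ✓ → 70
bin=G84: ✗
bin=G13: ✗
bin=G70: ✓ → 26
bin=G10: ✓ → 33
bin=G63: ✗
bin=G36: ✓ → 48
bin=G73: ✗
bin=G74: ✗
bin=G89: ✓ → 104
bin=G29: ✗
hazmat_sum = 70 + 26 + 33 + 48 + 104 = 281

281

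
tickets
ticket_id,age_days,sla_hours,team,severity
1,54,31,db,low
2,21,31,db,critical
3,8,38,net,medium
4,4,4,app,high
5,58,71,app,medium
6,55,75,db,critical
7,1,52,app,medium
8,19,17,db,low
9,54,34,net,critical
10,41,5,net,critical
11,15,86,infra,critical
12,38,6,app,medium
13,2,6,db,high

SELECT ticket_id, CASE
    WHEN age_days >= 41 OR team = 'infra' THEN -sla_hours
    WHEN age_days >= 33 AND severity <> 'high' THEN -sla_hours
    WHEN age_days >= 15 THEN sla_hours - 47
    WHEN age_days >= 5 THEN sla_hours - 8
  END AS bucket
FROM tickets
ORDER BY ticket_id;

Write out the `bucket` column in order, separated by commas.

-31, -16, 30, NULL, -71, -75, NULL, -30, -34, -5, -86, -6, NULL

ticket_id=1: age_days >= 41 OR team = 'infra' → -31
ticket_id=2: age_days >= 15 → -16
ticket_id=3: age_days >= 5 → 30
ticket_id=4: (no match → NULL) → NULL
ticket_id=5: age_days >= 41 OR team = 'infra' → -71
ticket_id=6: age_days >= 41 OR team = 'infra' → -75
ticket_id=7: (no match → NULL) → NULL
ticket_id=8: age_days >= 15 → -30
ticket_id=9: age_days >= 41 OR team = 'infra' → -34
ticket_id=10: age_days >= 41 OR team = 'infra' → -5
ticket_id=11: age_days >= 41 OR team = 'infra' → -86
ticket_id=12: age_days >= 33 AND severity <> 'high' → -6
ticket_id=13: (no match → NULL) → NULL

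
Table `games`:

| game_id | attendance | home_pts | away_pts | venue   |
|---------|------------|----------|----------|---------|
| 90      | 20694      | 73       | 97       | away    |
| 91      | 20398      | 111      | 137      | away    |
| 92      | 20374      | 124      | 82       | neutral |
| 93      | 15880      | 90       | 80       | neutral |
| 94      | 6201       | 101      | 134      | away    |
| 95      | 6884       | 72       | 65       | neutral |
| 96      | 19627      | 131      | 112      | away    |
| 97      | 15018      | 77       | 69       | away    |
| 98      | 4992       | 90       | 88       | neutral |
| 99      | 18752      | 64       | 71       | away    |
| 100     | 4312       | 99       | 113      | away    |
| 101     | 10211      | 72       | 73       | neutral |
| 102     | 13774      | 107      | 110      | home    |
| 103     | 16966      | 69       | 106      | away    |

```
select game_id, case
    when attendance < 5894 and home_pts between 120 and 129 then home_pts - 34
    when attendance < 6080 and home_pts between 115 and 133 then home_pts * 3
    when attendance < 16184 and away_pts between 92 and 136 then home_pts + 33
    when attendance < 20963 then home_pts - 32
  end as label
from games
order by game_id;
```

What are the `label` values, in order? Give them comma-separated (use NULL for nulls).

game_id=90: attendance < 20963 → 41
game_id=91: attendance < 20963 → 79
game_id=92: attendance < 20963 → 92
game_id=93: attendance < 20963 → 58
game_id=94: attendance < 16184 and away_pts between 92 and 136 → 134
game_id=95: attendance < 20963 → 40
game_id=96: attendance < 20963 → 99
game_id=97: attendance < 20963 → 45
game_id=98: attendance < 20963 → 58
game_id=99: attendance < 20963 → 32
game_id=100: attendance < 16184 and away_pts between 92 and 136 → 132
game_id=101: attendance < 20963 → 40
game_id=102: attendance < 16184 and away_pts between 92 and 136 → 140
game_id=103: attendance < 20963 → 37

41, 79, 92, 58, 134, 40, 99, 45, 58, 32, 132, 40, 140, 37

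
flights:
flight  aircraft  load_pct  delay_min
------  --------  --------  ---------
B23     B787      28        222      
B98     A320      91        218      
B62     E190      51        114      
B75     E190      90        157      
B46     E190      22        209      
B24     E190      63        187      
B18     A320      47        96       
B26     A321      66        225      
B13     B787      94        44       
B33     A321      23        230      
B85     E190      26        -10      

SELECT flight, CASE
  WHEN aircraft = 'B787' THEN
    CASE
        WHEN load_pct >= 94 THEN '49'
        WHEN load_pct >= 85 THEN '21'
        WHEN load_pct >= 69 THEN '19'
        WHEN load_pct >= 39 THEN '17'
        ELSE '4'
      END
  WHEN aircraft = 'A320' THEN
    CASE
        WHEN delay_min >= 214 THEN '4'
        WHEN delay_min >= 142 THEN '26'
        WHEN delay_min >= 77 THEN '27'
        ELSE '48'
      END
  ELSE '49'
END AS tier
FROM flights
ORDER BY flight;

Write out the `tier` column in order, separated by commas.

flight=B13: aircraft='B787' → inner[load_pct >= 94] → 49
flight=B18: aircraft='A320' → inner[delay_min >= 77] → 27
flight=B23: aircraft='B787' → inner[ELSE] → 4
flight=B24: aircraft='E190' → outer ELSE → 49
flight=B26: aircraft='A321' → outer ELSE → 49
flight=B33: aircraft='A321' → outer ELSE → 49
flight=B46: aircraft='E190' → outer ELSE → 49
flight=B62: aircraft='E190' → outer ELSE → 49
flight=B75: aircraft='E190' → outer ELSE → 49
flight=B85: aircraft='E190' → outer ELSE → 49
flight=B98: aircraft='A320' → inner[delay_min >= 214] → 4

49, 27, 4, 49, 49, 49, 49, 49, 49, 49, 4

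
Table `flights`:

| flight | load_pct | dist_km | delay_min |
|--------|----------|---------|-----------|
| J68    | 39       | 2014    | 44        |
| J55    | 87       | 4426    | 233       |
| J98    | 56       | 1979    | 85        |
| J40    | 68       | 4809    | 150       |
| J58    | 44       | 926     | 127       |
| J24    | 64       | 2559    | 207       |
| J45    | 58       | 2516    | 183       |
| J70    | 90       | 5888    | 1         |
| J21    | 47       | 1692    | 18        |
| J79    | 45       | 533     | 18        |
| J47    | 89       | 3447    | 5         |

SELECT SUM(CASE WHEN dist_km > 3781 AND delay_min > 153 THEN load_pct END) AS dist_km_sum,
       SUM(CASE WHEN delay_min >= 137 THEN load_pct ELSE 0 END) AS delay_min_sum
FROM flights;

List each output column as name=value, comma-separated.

[dist_km_sum: dist_km > 3781 AND delay_min > 153]
flight=J68: ✗
flight=J55: ✓ → 87
flight=J98: ✗
flight=J40: ✗
flight=J58: ✗
flight=J24: ✗
flight=J45: ✗
flight=J70: ✗
flight=J21: ✗
flight=J79: ✗
flight=J47: ✗
dist_km_sum = 87
—
[delay_min_sum: delay_min >= 137]
flight=J68: ✗
flight=J55: ✓ → 87
flight=J98: ✗
flight=J40: ✓ → 68
flight=J58: ✗
flight=J24: ✓ → 64
flight=J45: ✓ → 58
flight=J70: ✗
flight=J21: ✗
flight=J79: ✗
flight=J47: ✗
delay_min_sum = 87 + 68 + 64 + 58 = 277

dist_km_sum=87, delay_min_sum=277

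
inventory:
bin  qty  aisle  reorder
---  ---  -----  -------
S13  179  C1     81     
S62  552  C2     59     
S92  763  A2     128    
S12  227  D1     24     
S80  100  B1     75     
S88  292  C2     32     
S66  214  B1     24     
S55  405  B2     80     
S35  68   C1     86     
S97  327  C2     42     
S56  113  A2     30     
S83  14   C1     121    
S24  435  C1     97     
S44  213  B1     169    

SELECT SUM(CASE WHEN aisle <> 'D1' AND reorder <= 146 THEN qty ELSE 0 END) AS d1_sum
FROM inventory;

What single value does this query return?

bin=S13: ✓ → 179
bin=S62: ✓ → 552
bin=S92: ✓ → 763
bin=S12: ✗
bin=S80: ✓ → 100
bin=S88: ✓ → 292
bin=S66: ✓ → 214
bin=S55: ✓ → 405
bin=S35: ✓ → 68
bin=S97: ✓ → 327
bin=S56: ✓ → 113
bin=S83: ✓ → 14
bin=S24: ✓ → 435
bin=S44: ✗
d1_sum = 179 + 552 + 763 + 100 + 292 + 214 + 405 + 68 + 327 + 113 + 14 + 435 = 3462

3462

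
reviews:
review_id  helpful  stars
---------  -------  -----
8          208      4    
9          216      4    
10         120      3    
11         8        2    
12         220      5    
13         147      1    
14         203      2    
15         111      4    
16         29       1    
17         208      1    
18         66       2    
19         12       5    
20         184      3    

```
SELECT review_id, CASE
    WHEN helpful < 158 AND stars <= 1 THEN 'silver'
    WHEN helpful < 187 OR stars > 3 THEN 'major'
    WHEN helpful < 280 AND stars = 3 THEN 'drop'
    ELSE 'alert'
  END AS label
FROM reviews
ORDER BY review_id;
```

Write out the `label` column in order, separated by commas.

major, major, major, major, major, silver, alert, major, silver, alert, major, major, major

review_id=8: helpful < 187 OR stars > 3 → major
review_id=9: helpful < 187 OR stars > 3 → major
review_id=10: helpful < 187 OR stars > 3 → major
review_id=11: helpful < 187 OR stars > 3 → major
review_id=12: helpful < 187 OR stars > 3 → major
review_id=13: helpful < 158 AND stars <= 1 → silver
review_id=14: ELSE → alert
review_id=15: helpful < 187 OR stars > 3 → major
review_id=16: helpful < 158 AND stars <= 1 → silver
review_id=17: ELSE → alert
review_id=18: helpful < 187 OR stars > 3 → major
review_id=19: helpful < 187 OR stars > 3 → major
review_id=20: helpful < 187 OR stars > 3 → major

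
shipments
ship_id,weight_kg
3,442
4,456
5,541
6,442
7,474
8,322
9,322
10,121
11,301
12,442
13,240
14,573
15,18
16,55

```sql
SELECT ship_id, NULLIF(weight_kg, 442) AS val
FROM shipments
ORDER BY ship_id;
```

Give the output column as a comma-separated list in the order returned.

NULL, 456, 541, NULL, 474, 322, 322, 121, 301, NULL, 240, 573, 18, 55

ship_id=3: weight_kg=442 vs 442: equal → NULL
ship_id=4: weight_kg=456 vs 442: differ → 456
ship_id=5: weight_kg=541 vs 442: differ → 541
ship_id=6: weight_kg=442 vs 442: equal → NULL
ship_id=7: weight_kg=474 vs 442: differ → 474
ship_id=8: weight_kg=322 vs 442: differ → 322
ship_id=9: weight_kg=322 vs 442: differ → 322
ship_id=10: weight_kg=121 vs 442: differ → 121
ship_id=11: weight_kg=301 vs 442: differ → 301
ship_id=12: weight_kg=442 vs 442: equal → NULL
ship_id=13: weight_kg=240 vs 442: differ → 240
ship_id=14: weight_kg=573 vs 442: differ → 573
ship_id=15: weight_kg=18 vs 442: differ → 18
ship_id=16: weight_kg=55 vs 442: differ → 55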